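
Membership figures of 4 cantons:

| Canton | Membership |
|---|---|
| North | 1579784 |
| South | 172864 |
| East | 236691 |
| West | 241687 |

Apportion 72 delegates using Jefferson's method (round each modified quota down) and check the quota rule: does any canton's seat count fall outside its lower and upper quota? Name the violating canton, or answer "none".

North

Standard quotas: North 50.983, South 5.579, East 7.639, West 7.800.
Jefferson allocation: North 52, South 5, East 7, West 8.
North has quota 50.983 (lower 50, upper 51) but receives 52 — outside the quota interval.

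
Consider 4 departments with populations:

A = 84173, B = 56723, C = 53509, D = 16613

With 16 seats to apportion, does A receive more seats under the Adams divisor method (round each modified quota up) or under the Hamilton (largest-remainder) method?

Hamilton

Adams: A 6, B 4, C 4, D 2.
Hamilton: A 7, B 4, C 4, D 1.
A gets 6 under Adams and 7 under Hamilton.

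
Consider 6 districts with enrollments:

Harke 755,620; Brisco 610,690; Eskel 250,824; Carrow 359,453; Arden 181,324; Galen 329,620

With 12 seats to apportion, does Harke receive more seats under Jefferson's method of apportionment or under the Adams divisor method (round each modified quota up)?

Jefferson

Jefferson: Harke 4, Brisco 3, Eskel 1, Carrow 2, Arden 1, Galen 1.
Adams: Harke 3, Brisco 3, Eskel 1, Carrow 2, Arden 1, Galen 2.
Harke gets 4 under Jefferson and 3 under Adams.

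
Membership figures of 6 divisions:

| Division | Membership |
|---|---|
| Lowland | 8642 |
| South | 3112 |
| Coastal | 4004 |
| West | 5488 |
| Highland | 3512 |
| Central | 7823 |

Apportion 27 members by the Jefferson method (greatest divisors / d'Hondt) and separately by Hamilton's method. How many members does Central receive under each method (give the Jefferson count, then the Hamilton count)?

Jefferson: Lowland 7, South 2, Coastal 3, West 5, Highland 3, Central 7.
Hamilton: Lowland 7, South 3, Coastal 3, West 5, Highland 3, Central 6.
Central gets 7 under Jefferson and 6 under Hamilton.

7 and 6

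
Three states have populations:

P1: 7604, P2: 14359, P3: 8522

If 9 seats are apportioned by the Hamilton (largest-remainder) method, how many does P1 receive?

The standard divisor is 30485/9 ≈ 3387.222.
Standard quotas: P1 2.2449, P2 4.2392, P3 2.5159.
Lower quotas: P1 2, P2 4, P3 2 (sum 8, leaving 1 seat).
Remainders in descending order: P3 0.5159, P1 0.2449, P2 0.2392.
The surplus seat goes to P3.
P1 receives 2.

2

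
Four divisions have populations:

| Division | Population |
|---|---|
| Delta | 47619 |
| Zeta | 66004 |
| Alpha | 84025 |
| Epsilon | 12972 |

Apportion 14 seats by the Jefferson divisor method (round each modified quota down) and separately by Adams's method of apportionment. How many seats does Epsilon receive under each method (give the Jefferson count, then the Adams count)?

0 and 1

Jefferson: Delta 3, Zeta 5, Alpha 6, Epsilon 0.
Adams: Delta 3, Zeta 4, Alpha 6, Epsilon 1.
Epsilon gets 0 under Jefferson and 1 under Adams.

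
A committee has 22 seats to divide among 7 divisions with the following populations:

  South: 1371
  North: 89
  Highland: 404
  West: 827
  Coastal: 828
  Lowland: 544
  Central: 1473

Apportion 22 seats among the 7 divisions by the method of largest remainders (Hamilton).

Standard divisor: 5536 ÷ 22 ≈ 251.636.
Standard quotas: South 5.448, North 0.354, Highland 1.605, West 3.286, Coastal 3.290, Lowland 2.162, Central 5.854.
Lower quotas: South 5, North 0, Highland 1, West 3, Coastal 3, Lowland 2, Central 5 (sum 19, leaving 3 seats).
Remainders in descending order: Central 0.854, Highland 0.605, South 0.448, North 0.354, Coastal 0.290, West 0.286, Lowland 0.162.
Largest remainders: Central, Highland, South receive the extra seats.

South=6; North=0; Highland=2; West=3; Coastal=3; Lowland=2; Central=6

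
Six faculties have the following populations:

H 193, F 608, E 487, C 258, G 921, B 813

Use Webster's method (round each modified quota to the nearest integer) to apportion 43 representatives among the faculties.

Standard divisor 3280/43 ≈ 76.279; standard quotas: H 2.530, F 7.971, E 6.384, C 3.382, G 12.074, B 10.658.
Rounding to the nearest integer gives H 3, F 8, E 6, C 3, G 12, B 11 — total 43, matching the house size, so no adjustment is needed.

H=3, F=8, E=6, C=3, G=12, B=11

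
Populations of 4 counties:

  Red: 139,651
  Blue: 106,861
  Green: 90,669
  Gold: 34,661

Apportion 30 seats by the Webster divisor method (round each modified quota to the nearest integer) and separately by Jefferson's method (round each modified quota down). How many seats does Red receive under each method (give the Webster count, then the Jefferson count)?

11 and 12

Webster: Red 11, Blue 9, Green 7, Gold 3.
Jefferson: Red 12, Blue 9, Green 7, Gold 2.
Red gets 11 under Webster and 12 under Jefferson.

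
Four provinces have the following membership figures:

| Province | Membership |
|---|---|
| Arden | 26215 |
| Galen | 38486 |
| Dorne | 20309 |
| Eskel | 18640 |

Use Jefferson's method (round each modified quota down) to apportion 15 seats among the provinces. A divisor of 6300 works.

With modified divisor 6300: modified quotas Arden 4.161, Galen 6.109, Dorne 3.224, Eskel 2.959.
Rounding down: Arden 4, Galen 6, Dorne 3, Eskel 2 (total 15).

Arden=4, Galen=6, Dorne=3, Eskel=2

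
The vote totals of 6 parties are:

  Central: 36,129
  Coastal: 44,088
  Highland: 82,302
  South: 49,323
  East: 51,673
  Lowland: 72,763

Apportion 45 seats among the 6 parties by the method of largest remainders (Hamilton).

The standard divisor is 336278/45 ≈ 7472.844.
Standard quotas: Central 4.8347, Coastal 5.8998, Highland 11.0135, South 6.6003, East 6.9148, Lowland 9.7370.
Lower quotas: Central 4, Coastal 5, Highland 11, South 6, East 6, Lowland 9 (sum 41, leaving 4 seats).
Remainders in descending order: East 0.9148, Coastal 0.8998, Central 0.8347, Lowland 0.7370, South 0.6003, Highland 0.0135.
The surplus seats go to East, Coastal, Central, Lowland.

Central: 5; Coastal: 6; Highland: 11; South: 6; East: 7; Lowland: 10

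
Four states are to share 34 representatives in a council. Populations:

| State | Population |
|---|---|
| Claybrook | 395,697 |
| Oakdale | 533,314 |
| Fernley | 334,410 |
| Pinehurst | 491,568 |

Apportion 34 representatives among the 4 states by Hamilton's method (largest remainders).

Claybrook: 8, Oakdale: 10, Fernley: 6, Pinehurst: 10

Standard divisor: 1754989 ÷ 34 ≈ 51617.324.
Standard quotas: Claybrook 7.6660, Oakdale 10.3321, Fernley 6.4786, Pinehurst 9.5233.
Lower quotas: Claybrook 7, Oakdale 10, Fernley 6, Pinehurst 9 (sum 32, leaving 2 seats).
Remainders in descending order: Claybrook 0.6660, Pinehurst 0.5233, Fernley 0.4786, Oakdale 0.3321.
Largest remainders: Claybrook, Pinehurst receive the extra seats.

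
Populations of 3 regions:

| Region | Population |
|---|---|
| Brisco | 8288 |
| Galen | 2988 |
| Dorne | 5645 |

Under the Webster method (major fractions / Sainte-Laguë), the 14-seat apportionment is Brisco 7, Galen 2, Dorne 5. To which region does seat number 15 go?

Galen

Priority for the next seat is population ÷ (current seats + 0.5).
Priorities: Brisco 1105.067, Galen 1195.200, Dorne 1026.364.
Highest priority: Galen.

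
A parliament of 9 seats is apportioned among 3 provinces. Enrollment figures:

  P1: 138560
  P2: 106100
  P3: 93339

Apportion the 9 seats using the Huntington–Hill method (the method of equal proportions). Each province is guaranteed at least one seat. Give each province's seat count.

P1 4; P2 3; P3 2

With divisor 39052: modified quotas P1 3.548, P2 2.717, P3 2.390.
Geometric-mean thresholds: P1 √(3·4)=3.464, P2 √(2·3)=2.449, P3 √(2·3)=2.449.
Each quota rounded against its threshold gives P1 4, P2 3, P3 2 (total 9).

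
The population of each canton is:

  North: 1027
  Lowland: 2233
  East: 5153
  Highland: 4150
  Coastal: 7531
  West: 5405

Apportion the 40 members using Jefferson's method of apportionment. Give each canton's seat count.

North: 1, Lowland: 3, East: 8, Highland: 7, Coastal: 12, West: 9

Standard divisor 25499/40 ≈ 637.475; standard quotas: North 1.611, Lowland 3.503, East 8.083, Highland 6.510, Coastal 11.814, West 8.479.
Rounding down gives 1, 3, 8, 6, 11, 8 = 37 seats, so the divisor must be adjusted.
With modified divisor 590: modified quotas North 1.741, Lowland 3.785, East 8.734, Highland 7.034, Coastal 12.764, West 9.161.
Rounding down: North 1, Lowland 3, East 8, Highland 7, Coastal 12, West 9 (total 40).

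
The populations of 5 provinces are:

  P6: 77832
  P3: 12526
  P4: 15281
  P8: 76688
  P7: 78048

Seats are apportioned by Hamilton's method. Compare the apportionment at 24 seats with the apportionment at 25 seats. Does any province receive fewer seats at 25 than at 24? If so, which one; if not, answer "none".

At 24 seats: P6 7, P3 1, P4 2, P8 7, P7 7.
At 25 seats: P6 8, P3 1, P4 1, P8 7, P7 8.
P4 drops from 2 to 1.

P4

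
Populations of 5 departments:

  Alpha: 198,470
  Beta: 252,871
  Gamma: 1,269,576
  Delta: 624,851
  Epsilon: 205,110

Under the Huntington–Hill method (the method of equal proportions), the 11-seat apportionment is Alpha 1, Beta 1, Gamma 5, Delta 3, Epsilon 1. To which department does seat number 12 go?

Priority for the next seat is population ÷ (√(s·(s+1))).
Priorities: Alpha 140339.483, Beta 178806.799, Gamma 231791.805, Delta 180378.947, Epsilon 145034.672.
Highest priority: Gamma.

Gamma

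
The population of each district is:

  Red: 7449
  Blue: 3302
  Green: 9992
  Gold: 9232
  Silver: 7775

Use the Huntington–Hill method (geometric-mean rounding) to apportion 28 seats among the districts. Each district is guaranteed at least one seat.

Red 6, Blue 2, Green 7, Gold 7, Silver 6

With divisor 1354: modified quotas Red 5.501, Blue 2.439, Green 7.380, Gold 6.818, Silver 5.742.
Geometric-mean thresholds: Red √(5·6)=5.477, Blue √(2·3)=2.449, Green √(7·8)=7.483, Gold √(6·7)=6.481, Silver √(5·6)=5.477.
Each quota rounded against its threshold gives Red 6, Blue 2, Green 7, Gold 7, Silver 6 (total 28).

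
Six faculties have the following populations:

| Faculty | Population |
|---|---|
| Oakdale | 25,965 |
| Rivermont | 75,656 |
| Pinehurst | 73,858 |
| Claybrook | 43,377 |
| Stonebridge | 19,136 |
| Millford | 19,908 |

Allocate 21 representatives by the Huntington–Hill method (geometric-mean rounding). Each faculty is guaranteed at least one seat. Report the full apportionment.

With divisor 13003: modified quotas Oakdale 1.997, Rivermont 5.818, Pinehurst 5.680, Claybrook 3.336, Stonebridge 1.472, Millford 1.531.
Geometric-mean thresholds: Oakdale √(1·2)=1.414, Rivermont √(5·6)=5.477, Pinehurst √(5·6)=5.477, Claybrook √(3·4)=3.464, Stonebridge √(1·2)=1.414, Millford √(1·2)=1.414.
Each quota rounded against its threshold gives Oakdale 2, Rivermont 6, Pinehurst 6, Claybrook 3, Stonebridge 2, Millford 2 (total 21).

Oakdale 2, Rivermont 6, Pinehurst 6, Claybrook 3, Stonebridge 2, Millford 2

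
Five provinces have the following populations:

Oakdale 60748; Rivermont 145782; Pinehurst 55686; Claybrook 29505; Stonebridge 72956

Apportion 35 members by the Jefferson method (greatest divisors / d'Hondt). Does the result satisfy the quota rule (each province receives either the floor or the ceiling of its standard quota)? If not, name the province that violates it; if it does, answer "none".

none

Standard quotas: Oakdale 5.830, Rivermont 13.991, Pinehurst 5.344, Claybrook 2.832, Stonebridge 7.002.
Jefferson allocation: Oakdale 6, Rivermont 14, Pinehurst 5, Claybrook 3, Stonebridge 7.
Every allocation lies between the lower and upper quota.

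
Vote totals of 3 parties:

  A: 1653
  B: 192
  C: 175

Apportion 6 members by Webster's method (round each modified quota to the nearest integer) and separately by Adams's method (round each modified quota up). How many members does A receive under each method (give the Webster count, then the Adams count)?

Webster: A 5, B 1, C 0.
Adams: A 4, B 1, C 1.
A gets 5 under Webster and 4 under Adams.

5 and 4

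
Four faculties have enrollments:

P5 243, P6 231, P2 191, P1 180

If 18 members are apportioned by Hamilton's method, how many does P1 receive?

Standard divisor: 845 ÷ 18 ≈ 46.944.
Standard quotas: P5 5.176, P6 4.921, P2 4.069, P1 3.834.
Lower quotas: P5 5, P6 4, P2 4, P1 3 (sum 16, leaving 2 seats).
Remainders in descending order: P6 0.921, P1 0.834, P5 0.176, P2 0.069.
The surplus seats go to P6, P1.
P1 receives 4.

4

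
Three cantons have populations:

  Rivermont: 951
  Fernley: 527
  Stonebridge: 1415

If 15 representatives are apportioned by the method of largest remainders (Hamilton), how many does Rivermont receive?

The standard divisor is 2893/15 ≈ 192.867.
Standard quotas: Rivermont 4.931, Fernley 2.732, Stonebridge 7.337.
Lower quotas: Rivermont 4, Fernley 2, Stonebridge 7 (sum 13, leaving 2 seats).
Remainders in descending order: Rivermont 0.931, Fernley 0.732, Stonebridge 0.337.
Largest remainders: Rivermont, Fernley receive the extra seats.
Rivermont receives 5.

5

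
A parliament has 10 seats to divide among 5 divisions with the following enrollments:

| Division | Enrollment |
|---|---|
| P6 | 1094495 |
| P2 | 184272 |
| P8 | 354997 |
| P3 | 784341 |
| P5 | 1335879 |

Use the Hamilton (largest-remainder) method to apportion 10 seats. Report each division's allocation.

P6 3; P2 0; P8 1; P3 2; P5 4

Total 3753984; standard divisor 3753984/10 ≈ 375398.4.
Standard quotas: P6 2.9156, P2 0.4909, P8 0.9457, P3 2.0894, P5 3.5586.
Lower quotas: P6 2, P2 0, P8 0, P3 2, P5 3 (sum 7, leaving 3 seats).
Remainders in descending order: P8 0.9457, P6 0.9156, P5 0.5586, P2 0.4909, P3 0.0894.
The surplus seats go to P8, P6, P5.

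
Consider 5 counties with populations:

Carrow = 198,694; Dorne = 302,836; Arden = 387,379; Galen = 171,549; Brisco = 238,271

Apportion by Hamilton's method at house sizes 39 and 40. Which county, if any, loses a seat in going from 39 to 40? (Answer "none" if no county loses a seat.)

At 39 seats: Carrow 6, Dorne 9, Arden 12, Galen 5, Brisco 7.
At 40 seats: Carrow 6, Dorne 9, Arden 12, Galen 5, Brisco 8.
No county's allocation decreased.

none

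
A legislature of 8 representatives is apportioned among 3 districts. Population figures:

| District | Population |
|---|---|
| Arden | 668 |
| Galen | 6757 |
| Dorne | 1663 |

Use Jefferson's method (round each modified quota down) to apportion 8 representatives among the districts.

Arden=0; Galen=7; Dorne=1

Standard divisor 9088/8 ≈ 1136; standard quotas: Arden 0.588, Galen 5.948, Dorne 1.464.
Rounding down gives 0, 5, 1 = 6 seats, so the divisor must be adjusted.
With modified divisor 900: modified quotas Arden 0.742, Galen 7.508, Dorne 1.848.
Rounding down: Arden 0, Galen 7, Dorne 1 (total 8).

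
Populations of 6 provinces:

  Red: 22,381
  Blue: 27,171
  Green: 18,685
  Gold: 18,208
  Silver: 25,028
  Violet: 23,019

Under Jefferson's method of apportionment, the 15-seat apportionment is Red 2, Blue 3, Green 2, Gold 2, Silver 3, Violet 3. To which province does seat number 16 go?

Priority for the next seat is population ÷ (current seats + 1).
Priorities: Red 7460.333, Blue 6792.750, Green 6228.333, Gold 6069.333, Silver 6257.000, Violet 5754.750.
Highest priority: Red.

Red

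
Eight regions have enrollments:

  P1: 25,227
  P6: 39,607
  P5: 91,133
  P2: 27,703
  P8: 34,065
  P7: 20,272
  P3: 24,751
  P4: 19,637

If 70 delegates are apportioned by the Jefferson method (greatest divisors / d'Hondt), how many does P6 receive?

Standard divisor 282395/70 ≈ 4034.214; standard quotas: P1 6.253, P6 9.818, P5 22.590, P2 6.867, P8 8.444, P7 5.025, P3 6.135, P4 4.868.
Rounding down gives 6, 9, 22, 6, 8, 5, 6, 4 = 66 seats, so the divisor must be adjusted.
With modified divisor 3900: modified quotas P1 6.468, P6 10.156, P5 23.367, P2 7.103, P8 8.735, P7 5.198, P3 6.346, P4 5.035.
Rounding down: P1 6, P6 10, P5 23, P2 7, P8 8, P7 5, P3 6, P4 5 (total 70).
P6 receives 10.

10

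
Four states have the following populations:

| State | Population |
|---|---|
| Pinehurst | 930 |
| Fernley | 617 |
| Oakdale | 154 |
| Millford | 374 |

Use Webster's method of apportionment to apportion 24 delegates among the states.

Standard divisor 2075/24 ≈ 86.458; standard quotas: Pinehurst 10.757, Fernley 7.136, Oakdale 1.781, Millford 4.326.
Rounding to the nearest integer gives Pinehurst 11, Fernley 7, Oakdale 2, Millford 4 — total 24, matching the house size, so no adjustment is needed.

Pinehurst 11; Fernley 7; Oakdale 2; Millford 4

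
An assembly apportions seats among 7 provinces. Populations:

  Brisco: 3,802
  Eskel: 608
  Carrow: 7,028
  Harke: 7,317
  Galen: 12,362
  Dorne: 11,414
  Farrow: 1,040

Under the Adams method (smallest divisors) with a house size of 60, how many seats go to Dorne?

Standard divisor 43571/60 ≈ 726.183; standard quotas: Brisco 5.236, Eskel 0.837, Carrow 9.678, Harke 10.076, Galen 17.023, Dorne 15.718, Farrow 1.432.
Rounding up gives 6, 1, 10, 11, 18, 16, 2 = 64 seats, so the divisor must be adjusted.
With modified divisor 770: modified quotas Brisco 4.938, Eskel 0.790, Carrow 9.127, Harke 9.503, Galen 16.055, Dorne 14.823, Farrow 1.351.
Rounding up: Brisco 5, Eskel 1, Carrow 10, Harke 10, Galen 17, Dorne 15, Farrow 2 (total 60).
Dorne receives 15.

15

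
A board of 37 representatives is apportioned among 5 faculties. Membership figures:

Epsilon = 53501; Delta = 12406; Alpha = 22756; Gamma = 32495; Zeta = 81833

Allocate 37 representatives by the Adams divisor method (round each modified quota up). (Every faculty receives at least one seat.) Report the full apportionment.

Epsilon 10, Delta 3, Alpha 4, Gamma 6, Zeta 14

Standard divisor 202991/37 ≈ 5486.243; standard quotas: Epsilon 9.752, Delta 2.261, Alpha 4.148, Gamma 5.923, Zeta 14.916.
Rounding up gives 10, 3, 5, 6, 15 = 39 seats, so the divisor must be adjusted.
With modified divisor 5900: modified quotas Epsilon 9.068, Delta 2.103, Alpha 3.857, Gamma 5.508, Zeta 13.870.
Rounding up: Epsilon 10, Delta 3, Alpha 4, Gamma 6, Zeta 14 (total 37).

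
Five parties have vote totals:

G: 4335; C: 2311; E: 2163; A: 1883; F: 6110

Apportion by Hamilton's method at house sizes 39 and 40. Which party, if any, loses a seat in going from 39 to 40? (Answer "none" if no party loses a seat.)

At 39 seats: G 10, C 5, E 5, A 5, F 14.
At 40 seats: G 10, C 6, E 5, A 4, F 15.
A drops from 5 to 4.

A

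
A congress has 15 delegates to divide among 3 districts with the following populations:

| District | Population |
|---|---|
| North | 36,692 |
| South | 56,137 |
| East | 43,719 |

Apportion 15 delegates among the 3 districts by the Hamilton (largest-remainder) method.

Standard divisor: 136548 ÷ 15 ≈ 9103.2.
Standard quotas: North 4.0307, South 6.1667, East 4.8026.
Lower quotas: North 4, South 6, East 4 (sum 14, leaving 1 seat).
Remainders in descending order: East 0.8026, South 0.1667, North 0.0307.
The surplus seat goes to East.

North: 4, South: 6, East: 5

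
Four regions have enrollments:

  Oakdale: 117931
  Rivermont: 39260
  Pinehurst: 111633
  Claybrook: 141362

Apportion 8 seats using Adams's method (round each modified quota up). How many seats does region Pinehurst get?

2

Standard divisor 410186/8 ≈ 51273.25; standard quotas: Oakdale 2.300, Rivermont 0.766, Pinehurst 2.177, Claybrook 2.757.
Rounding up gives 3, 1, 3, 3 = 10 seats, so the divisor must be adjusted.
With modified divisor 64800: modified quotas Oakdale 1.820, Rivermont 0.606, Pinehurst 1.723, Claybrook 2.182.
Rounding up: Oakdale 2, Rivermont 1, Pinehurst 2, Claybrook 3 (total 8).
Pinehurst receives 2.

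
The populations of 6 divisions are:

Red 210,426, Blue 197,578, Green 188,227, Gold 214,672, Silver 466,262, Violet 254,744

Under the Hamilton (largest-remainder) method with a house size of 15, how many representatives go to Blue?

Total 1531909; standard divisor 1531909/15 ≈ 102127.267.
Standard quotas: Red 2.0604, Blue 1.9346, Green 1.8431, Gold 2.1020, Silver 4.5655, Violet 2.4944.
Lower quotas: Red 2, Blue 1, Green 1, Gold 2, Silver 4, Violet 2 (sum 12, leaving 3 seats).
Remainders in descending order: Blue 0.9346, Green 0.8431, Silver 0.5655, Violet 0.4944, Gold 0.1020, Red 0.0604.
Largest remainders: Blue, Green, Silver receive the extra seats.
Blue receives 2.

2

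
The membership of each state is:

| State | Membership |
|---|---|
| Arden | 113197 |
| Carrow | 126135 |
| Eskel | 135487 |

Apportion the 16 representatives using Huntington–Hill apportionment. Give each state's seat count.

Arden=5, Carrow=5, Eskel=6

With divisor 23883: modified quotas Arden 4.740, Carrow 5.281, Eskel 5.673.
Geometric-mean thresholds: Arden √(4·5)=4.472, Carrow √(5·6)=5.477, Eskel √(5·6)=5.477.
Each quota rounded against its threshold gives Arden 5, Carrow 5, Eskel 6 (total 16).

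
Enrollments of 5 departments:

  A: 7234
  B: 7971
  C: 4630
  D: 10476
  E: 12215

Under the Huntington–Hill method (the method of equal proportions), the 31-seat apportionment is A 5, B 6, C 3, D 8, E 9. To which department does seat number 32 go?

C

Priority for the next seat is population ÷ (√(s·(s+1))).
Priorities: A 1320.742, B 1229.952, C 1336.566, D 1234.608, E 1287.574.
Highest priority: C.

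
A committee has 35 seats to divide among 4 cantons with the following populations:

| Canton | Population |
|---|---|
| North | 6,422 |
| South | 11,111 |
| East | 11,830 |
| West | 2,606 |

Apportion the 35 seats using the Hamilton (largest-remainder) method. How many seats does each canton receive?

The standard divisor is 31969/35 ≈ 913.4.
Standard quotas: North 7.0309, South 12.1644, East 12.9516, West 2.8531.
Lower quotas: North 7, South 12, East 12, West 2 (sum 33, leaving 2 seats).
Remainders in descending order: East 0.9516, West 0.8531, South 0.1644, North 0.0309.
The surplus seats go to East, West.

North=7; South=12; East=13; West=3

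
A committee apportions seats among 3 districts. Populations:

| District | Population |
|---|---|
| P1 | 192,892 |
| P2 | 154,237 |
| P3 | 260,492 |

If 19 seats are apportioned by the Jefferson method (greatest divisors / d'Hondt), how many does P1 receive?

6

Standard divisor 607621/19 ≈ 31980.053; standard quotas: P1 6.032, P2 4.823, P3 8.145.
Rounding down gives 6, 4, 8 = 18 seats, so the divisor must be adjusted.
With modified divisor 29900: modified quotas P1 6.451, P2 5.158, P3 8.712.
Rounding down: P1 6, P2 5, P3 8 (total 19).
P1 receives 6.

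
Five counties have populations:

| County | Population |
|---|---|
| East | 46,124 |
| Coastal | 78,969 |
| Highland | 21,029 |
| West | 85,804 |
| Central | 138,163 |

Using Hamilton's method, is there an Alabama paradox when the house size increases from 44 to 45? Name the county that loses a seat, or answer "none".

Highland

At 44 seats: East 6, Coastal 9, Highland 3, West 10, Central 16.
At 45 seats: East 6, Coastal 10, Highland 2, West 10, Central 17.
Highland drops from 3 to 2.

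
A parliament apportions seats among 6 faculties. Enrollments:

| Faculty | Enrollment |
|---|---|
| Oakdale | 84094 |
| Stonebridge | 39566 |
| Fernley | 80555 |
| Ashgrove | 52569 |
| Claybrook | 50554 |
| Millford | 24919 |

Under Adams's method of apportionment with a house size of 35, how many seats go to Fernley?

Standard divisor 332257/35 ≈ 9493.057; standard quotas: Oakdale 8.858, Stonebridge 4.168, Fernley 8.486, Ashgrove 5.538, Claybrook 5.325, Millford 2.625.
Rounding up gives 9, 5, 9, 6, 6, 3 = 38 seats, so the divisor must be adjusted.
With modified divisor 10300: modified quotas Oakdale 8.164, Stonebridge 3.841, Fernley 7.821, Ashgrove 5.104, Claybrook 4.908, Millford 2.419.
Rounding up: Oakdale 9, Stonebridge 4, Fernley 8, Ashgrove 6, Claybrook 5, Millford 3 (total 35).
Fernley receives 8.

8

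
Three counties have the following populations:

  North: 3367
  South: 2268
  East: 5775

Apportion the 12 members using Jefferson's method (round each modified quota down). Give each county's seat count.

Standard divisor 11410/12 ≈ 950.833; standard quotas: North 3.541, South 2.385, East 6.074.
Rounding down gives 3, 2, 6 = 11 seats, so the divisor must be adjusted.
With modified divisor 830: modified quotas North 4.057, South 2.733, East 6.958.
Rounding down: North 4, South 2, East 6 (total 12).

North: 4; South: 2; East: 6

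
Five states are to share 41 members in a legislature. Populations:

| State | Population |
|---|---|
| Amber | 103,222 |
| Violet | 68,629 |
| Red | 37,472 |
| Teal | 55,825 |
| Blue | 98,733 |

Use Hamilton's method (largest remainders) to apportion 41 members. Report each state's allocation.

Amber 12, Violet 8, Red 4, Teal 6, Blue 11

The standard divisor is 363881/41 ≈ 8875.146.
Standard quotas: Amber 11.6305, Violet 7.7327, Red 4.2221, Teal 6.2900, Blue 11.1247.
Lower quotas: Amber 11, Violet 7, Red 4, Teal 6, Blue 11 (sum 39, leaving 2 seats).
Remainders in descending order: Violet 0.7327, Amber 0.6305, Teal 0.2900, Red 0.2221, Blue 0.1247.
The surplus seats go to Violet, Amber.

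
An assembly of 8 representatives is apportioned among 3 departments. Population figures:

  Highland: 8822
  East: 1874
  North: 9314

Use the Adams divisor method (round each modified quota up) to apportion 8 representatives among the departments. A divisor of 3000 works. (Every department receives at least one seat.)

With modified divisor 3000: modified quotas Highland 2.941, East 0.625, North 3.105.
Rounding up: Highland 3, East 1, North 4 (total 8).

Highland: 3; East: 1; North: 4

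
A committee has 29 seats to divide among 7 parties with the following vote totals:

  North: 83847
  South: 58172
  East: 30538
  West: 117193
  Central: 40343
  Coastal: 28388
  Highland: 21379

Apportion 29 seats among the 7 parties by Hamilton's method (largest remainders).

Standard divisor: 379860 ÷ 29 ≈ 13098.621.
Standard quotas: North 6.4012, South 4.4411, East 2.3314, West 8.9470, Central 3.0799, Coastal 2.1673, Highland 1.6322.
Lower quotas: North 6, South 4, East 2, West 8, Central 3, Coastal 2, Highland 1 (sum 26, leaving 3 seats).
Remainders in descending order: West 0.9470, Highland 0.6322, South 0.4411, North 0.4012, East 0.3314, Coastal 0.1673, Central 0.0799.
Largest remainders: West, Highland, South receive the extra seats.

North=6; South=5; East=2; West=9; Central=3; Coastal=2; Highland=2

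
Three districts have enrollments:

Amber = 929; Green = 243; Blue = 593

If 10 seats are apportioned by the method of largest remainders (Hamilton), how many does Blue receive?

The standard divisor is 1765/10 ≈ 176.5.
Standard quotas: Amber 5.263, Green 1.377, Blue 3.360.
Lower quotas: Amber 5, Green 1, Blue 3 (sum 9, leaving 1 seat).
Remainders in descending order: Green 0.377, Blue 0.360, Amber 0.263.
Largest remainder: Green receives the extra seat.
Blue receives 3.

3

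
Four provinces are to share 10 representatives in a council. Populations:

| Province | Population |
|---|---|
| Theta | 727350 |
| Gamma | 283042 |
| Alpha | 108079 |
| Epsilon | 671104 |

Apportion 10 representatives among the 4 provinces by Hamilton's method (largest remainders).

Standard divisor: 1789575 ÷ 10 ≈ 178957.5.
Standard quotas: Theta 4.0644, Gamma 1.5816, Alpha 0.6039, Epsilon 3.7501.
Lower quotas: Theta 4, Gamma 1, Alpha 0, Epsilon 3 (sum 8, leaving 2 seats).
Remainders in descending order: Epsilon 0.7501, Alpha 0.6039, Gamma 0.5816, Theta 0.0644.
Largest remainders: Epsilon, Alpha receive the extra seats.

Theta=4, Gamma=1, Alpha=1, Epsilon=4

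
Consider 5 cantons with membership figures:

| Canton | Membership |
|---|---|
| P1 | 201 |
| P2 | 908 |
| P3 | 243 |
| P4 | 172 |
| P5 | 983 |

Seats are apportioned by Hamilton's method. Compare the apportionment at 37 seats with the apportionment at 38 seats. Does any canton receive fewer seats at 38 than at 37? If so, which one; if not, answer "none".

P4

At 37 seats: P1 3, P2 13, P3 4, P4 3, P5 14.
At 38 seats: P1 3, P2 14, P3 4, P4 2, P5 15.
P4 drops from 3 to 2.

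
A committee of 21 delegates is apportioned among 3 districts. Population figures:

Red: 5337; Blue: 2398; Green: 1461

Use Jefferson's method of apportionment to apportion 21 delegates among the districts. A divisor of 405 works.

With modified divisor 405: modified quotas Red 13.178, Blue 5.921, Green 3.607.
Rounding down: Red 13, Blue 5, Green 3 (total 21).

Red 13, Blue 5, Green 3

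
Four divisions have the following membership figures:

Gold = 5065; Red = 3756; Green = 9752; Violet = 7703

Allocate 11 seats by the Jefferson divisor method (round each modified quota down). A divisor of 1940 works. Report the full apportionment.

Gold=2; Red=1; Green=5; Violet=3

With modified divisor 1940: modified quotas Gold 2.611, Red 1.936, Green 5.027, Violet 3.971.
Rounding down: Gold 2, Red 1, Green 5, Violet 3 (total 11).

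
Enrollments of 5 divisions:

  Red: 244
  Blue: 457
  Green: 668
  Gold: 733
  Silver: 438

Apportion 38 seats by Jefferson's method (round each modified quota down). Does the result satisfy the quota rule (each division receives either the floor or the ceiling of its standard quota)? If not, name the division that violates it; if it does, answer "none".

Standard quotas: Red 3.650, Blue 6.837, Green 9.994, Gold 10.966, Silver 6.553.
Jefferson allocation: Red 3, Blue 7, Green 10, Gold 11, Silver 7.
Every allocation lies between the lower and upper quota.

none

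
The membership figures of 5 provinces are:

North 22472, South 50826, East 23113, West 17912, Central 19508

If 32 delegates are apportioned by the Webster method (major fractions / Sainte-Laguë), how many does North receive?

Standard divisor 133831/32 ≈ 4182.219; standard quotas: North 5.373, South 12.153, East 5.526, West 4.283, Central 4.665.
Rounding to the nearest integer gives North 5, South 12, East 6, West 4, Central 5 — total 32, matching the house size, so no adjustment is needed.
North receives 5.

5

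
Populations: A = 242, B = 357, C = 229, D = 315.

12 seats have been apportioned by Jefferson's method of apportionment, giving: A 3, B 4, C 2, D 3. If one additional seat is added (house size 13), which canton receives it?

D

Priority for the next seat is population ÷ (current seats + 1).
Priorities: A 60.500, B 71.400, C 76.333, D 78.750.
Highest priority: D.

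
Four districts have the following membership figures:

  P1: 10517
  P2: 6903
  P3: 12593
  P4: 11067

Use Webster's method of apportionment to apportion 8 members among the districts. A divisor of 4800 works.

P1 2, P2 1, P3 3, P4 2

With modified divisor 4800: modified quotas P1 2.191, P2 1.438, P3 2.624, P4 2.306.
Rounding to the nearest integer: P1 2, P2 1, P3 3, P4 2 (total 8).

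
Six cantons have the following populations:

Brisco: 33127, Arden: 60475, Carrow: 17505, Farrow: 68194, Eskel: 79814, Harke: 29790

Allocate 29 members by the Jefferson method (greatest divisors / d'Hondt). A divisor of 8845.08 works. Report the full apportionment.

With modified divisor 8845.08: modified quotas Brisco 3.745, Arden 6.837, Carrow 1.979, Farrow 7.710, Eskel 9.024, Harke 3.368.
Rounding down: Brisco 3, Arden 6, Carrow 1, Farrow 7, Eskel 9, Harke 3 (total 29).

Brisco: 3, Arden: 6, Carrow: 1, Farrow: 7, Eskel: 9, Harke: 3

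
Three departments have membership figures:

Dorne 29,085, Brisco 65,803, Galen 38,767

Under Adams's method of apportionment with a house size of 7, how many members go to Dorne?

Standard divisor 133655/7 ≈ 19093.571; standard quotas: Dorne 1.523, Brisco 3.446, Galen 2.030.
Rounding up gives 2, 4, 3 = 9 seats, so the divisor must be adjusted.
With modified divisor 25500: modified quotas Dorne 1.141, Brisco 2.581, Galen 1.520.
Rounding up: Dorne 2, Brisco 3, Galen 2 (total 7).
Dorne receives 2.

2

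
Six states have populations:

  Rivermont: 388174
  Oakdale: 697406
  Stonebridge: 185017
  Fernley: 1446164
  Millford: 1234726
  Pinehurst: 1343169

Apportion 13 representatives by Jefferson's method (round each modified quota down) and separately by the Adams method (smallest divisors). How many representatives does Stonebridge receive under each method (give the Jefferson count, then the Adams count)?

Jefferson: Rivermont 1, Oakdale 2, Stonebridge 0, Fernley 4, Millford 3, Pinehurst 3.
Adams: Rivermont 1, Oakdale 2, Stonebridge 1, Fernley 3, Millford 3, Pinehurst 3.
Stonebridge gets 0 under Jefferson and 1 under Adams.

0 and 1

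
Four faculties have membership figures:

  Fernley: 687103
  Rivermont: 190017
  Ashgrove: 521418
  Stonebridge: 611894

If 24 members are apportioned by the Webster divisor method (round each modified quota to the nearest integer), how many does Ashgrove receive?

6

Standard divisor 2010432/24 ≈ 83768; standard quotas: Fernley 8.202, Rivermont 2.268, Ashgrove 6.225, Stonebridge 7.305.
Rounding to the nearest integer gives 8, 2, 6, 7 = 23 seats, so the divisor must be adjusted.
With modified divisor 81200: modified quotas Fernley 8.462, Rivermont 2.340, Ashgrove 6.421, Stonebridge 7.536.
Rounding to the nearest integer: Fernley 8, Rivermont 2, Ashgrove 6, Stonebridge 8 (total 24).
Ashgrove receives 6.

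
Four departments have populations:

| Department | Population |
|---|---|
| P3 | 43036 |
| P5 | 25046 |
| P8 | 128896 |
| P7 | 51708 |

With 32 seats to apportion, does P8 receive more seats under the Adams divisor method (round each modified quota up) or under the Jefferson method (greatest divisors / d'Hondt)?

Adams: P3 6, P5 3, P8 16, P7 7.
Jefferson: P3 5, P5 3, P8 17, P7 7.
P8 gets 16 under Adams and 17 under Jefferson.

Jefferson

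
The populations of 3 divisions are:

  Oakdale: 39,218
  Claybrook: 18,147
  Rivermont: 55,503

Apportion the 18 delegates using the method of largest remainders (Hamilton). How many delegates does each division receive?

Oakdale=6, Claybrook=3, Rivermont=9

Standard divisor: 112868 ÷ 18 ≈ 6270.444.
Standard quotas: Oakdale 6.2544, Claybrook 2.8941, Rivermont 8.8515.
Lower quotas: Oakdale 6, Claybrook 2, Rivermont 8 (sum 16, leaving 2 seats).
Remainders in descending order: Claybrook 0.8941, Rivermont 0.8515, Oakdale 0.2544.
Largest remainders: Claybrook, Rivermont receive the extra seats.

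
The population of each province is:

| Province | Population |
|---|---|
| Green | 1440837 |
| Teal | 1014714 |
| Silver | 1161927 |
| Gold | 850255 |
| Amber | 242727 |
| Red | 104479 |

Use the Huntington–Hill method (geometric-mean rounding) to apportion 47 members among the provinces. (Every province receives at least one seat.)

With divisor 100668: modified quotas Green 14.313, Teal 10.080, Silver 11.542, Gold 8.446, Amber 2.411, Red 1.038.
Geometric-mean thresholds: Green √(14·15)=14.491, Teal √(10·11)=10.488, Silver √(11·12)=11.489, Gold √(8·9)=8.485, Amber √(2·3)=2.449, Red √(1·2)=1.414.
Each quota rounded against its threshold gives Green 14, Teal 10, Silver 12, Gold 8, Amber 2, Red 1 (total 47).

Green 14; Teal 10; Silver 12; Gold 8; Amber 2; Red 1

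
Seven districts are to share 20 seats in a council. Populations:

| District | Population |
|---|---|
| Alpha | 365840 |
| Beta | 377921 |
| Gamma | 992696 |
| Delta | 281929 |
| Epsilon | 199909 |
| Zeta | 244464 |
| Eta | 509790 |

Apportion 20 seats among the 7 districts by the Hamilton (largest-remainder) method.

Total 2972549; standard divisor 2972549/20 ≈ 148627.45.
Standard quotas: Alpha 2.4615, Beta 2.5427, Gamma 6.6791, Delta 1.8969, Epsilon 1.3450, Zeta 1.6448, Eta 3.4300.
Lower quotas: Alpha 2, Beta 2, Gamma 6, Delta 1, Epsilon 1, Zeta 1, Eta 3 (sum 16, leaving 4 seats).
Remainders in descending order: Delta 0.8969, Gamma 0.6791, Zeta 0.6448, Beta 0.5427, Alpha 0.4615, Eta 0.4300, Epsilon 0.3450.
Largest remainders: Delta, Gamma, Zeta, Beta receive the extra seats.

Alpha 2, Beta 3, Gamma 7, Delta 2, Epsilon 1, Zeta 2, Eta 3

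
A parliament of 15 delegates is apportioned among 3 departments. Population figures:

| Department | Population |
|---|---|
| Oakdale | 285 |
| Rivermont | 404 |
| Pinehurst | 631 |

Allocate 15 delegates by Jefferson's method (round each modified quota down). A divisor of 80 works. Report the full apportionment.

With modified divisor 80: modified quotas Oakdale 3.562, Rivermont 5.050, Pinehurst 7.888.
Rounding down: Oakdale 3, Rivermont 5, Pinehurst 7 (total 15).

Oakdale: 3, Rivermont: 5, Pinehurst: 7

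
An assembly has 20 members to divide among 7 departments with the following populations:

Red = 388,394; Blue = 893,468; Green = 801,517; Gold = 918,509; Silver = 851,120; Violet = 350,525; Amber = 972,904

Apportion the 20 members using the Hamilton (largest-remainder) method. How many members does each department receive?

The standard divisor is 5176437/20 ≈ 258821.85.
Standard quotas: Red 1.5006, Blue 3.4521, Green 3.0968, Gold 3.5488, Silver 3.2884, Violet 1.3543, Amber 3.7590.
Lower quotas: Red 1, Blue 3, Green 3, Gold 3, Silver 3, Violet 1, Amber 3 (sum 17, leaving 3 seats).
Remainders in descending order: Amber 0.7590, Gold 0.5488, Red 0.5006, Blue 0.4521, Violet 0.3543, Silver 0.2884, Green 0.0968.
Largest remainders: Amber, Gold, Red receive the extra seats.

Red=2, Blue=3, Green=3, Gold=4, Silver=3, Violet=1, Amber=4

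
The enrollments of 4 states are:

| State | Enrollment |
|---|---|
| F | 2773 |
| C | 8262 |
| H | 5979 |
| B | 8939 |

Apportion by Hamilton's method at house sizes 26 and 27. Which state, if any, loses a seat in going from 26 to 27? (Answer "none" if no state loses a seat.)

At 26 seats: F 3, C 8, H 6, B 9.
At 27 seats: F 3, C 9, H 6, B 9.
No state's allocation decreased.

none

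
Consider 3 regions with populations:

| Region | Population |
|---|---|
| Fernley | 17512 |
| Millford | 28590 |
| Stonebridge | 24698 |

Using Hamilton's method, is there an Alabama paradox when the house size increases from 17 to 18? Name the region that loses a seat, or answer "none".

At 17 seats: Fernley 4, Millford 7, Stonebridge 6.
At 18 seats: Fernley 5, Millford 7, Stonebridge 6.
No region's allocation decreased.

none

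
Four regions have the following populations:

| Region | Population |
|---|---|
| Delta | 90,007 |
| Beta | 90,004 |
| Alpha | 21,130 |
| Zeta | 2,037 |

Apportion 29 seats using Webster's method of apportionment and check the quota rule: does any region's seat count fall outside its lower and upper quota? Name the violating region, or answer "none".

Standard quotas: Delta 12.847, Beta 12.846, Alpha 3.016, Zeta 0.291.
Webster allocation: Delta 13, Beta 13, Alpha 3, Zeta 0.
Every allocation lies between the lower and upper quota.

none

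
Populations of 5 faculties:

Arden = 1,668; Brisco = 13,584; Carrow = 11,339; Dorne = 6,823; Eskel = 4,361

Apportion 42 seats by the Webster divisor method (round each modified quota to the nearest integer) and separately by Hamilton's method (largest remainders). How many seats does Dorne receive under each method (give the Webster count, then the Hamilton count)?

8 and 7

Webster: Arden 2, Brisco 15, Carrow 12, Dorne 8, Eskel 5.
Hamilton: Arden 2, Brisco 15, Carrow 13, Dorne 7, Eskel 5.
Dorne gets 8 under Webster and 7 under Hamilton.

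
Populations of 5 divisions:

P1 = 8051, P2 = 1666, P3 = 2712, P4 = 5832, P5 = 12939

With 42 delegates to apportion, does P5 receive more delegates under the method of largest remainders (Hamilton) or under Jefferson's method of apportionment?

Jefferson

Hamilton: P1 11, P2 2, P3 4, P4 8, P5 17.
Jefferson: P1 11, P2 2, P3 3, P4 8, P5 18.
P5 gets 17 under Hamilton and 18 under Jefferson.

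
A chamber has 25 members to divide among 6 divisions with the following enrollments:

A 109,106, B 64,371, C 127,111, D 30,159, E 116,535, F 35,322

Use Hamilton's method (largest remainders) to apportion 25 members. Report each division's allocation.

A: 6, B: 3, C: 7, D: 1, E: 6, F: 2

The standard divisor is 482604/25 ≈ 19304.16.
Standard quotas: A 5.6519, B 3.3346, C 6.5846, D 1.5623, E 6.0368, F 1.8298.
Lower quotas: A 5, B 3, C 6, D 1, E 6, F 1 (sum 22, leaving 3 seats).
Remainders in descending order: F 0.8298, A 0.6519, C 0.5846, D 0.5623, B 0.3346, E 0.0368.
The surplus seats go to F, A, C.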